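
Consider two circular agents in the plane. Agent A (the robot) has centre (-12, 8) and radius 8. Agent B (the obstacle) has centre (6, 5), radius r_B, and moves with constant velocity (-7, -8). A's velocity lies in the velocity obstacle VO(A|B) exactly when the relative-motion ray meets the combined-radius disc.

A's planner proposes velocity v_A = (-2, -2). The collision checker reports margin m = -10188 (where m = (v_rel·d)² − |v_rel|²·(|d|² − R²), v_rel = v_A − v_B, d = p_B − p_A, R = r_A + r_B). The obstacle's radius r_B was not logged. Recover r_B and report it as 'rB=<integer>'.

m = -10188
d = (18, -3);  v_rel = (5, 6),  |v_rel|² = 61
v_rel×d = (5)·(-3) − (6)·(18) = -123
since m = R²·61 − (-123)²:  R² = (15129 + -10188) / 61 = 81
R = √81 = 9  ⇒  r_B = 9 − 8 = 1

rB=1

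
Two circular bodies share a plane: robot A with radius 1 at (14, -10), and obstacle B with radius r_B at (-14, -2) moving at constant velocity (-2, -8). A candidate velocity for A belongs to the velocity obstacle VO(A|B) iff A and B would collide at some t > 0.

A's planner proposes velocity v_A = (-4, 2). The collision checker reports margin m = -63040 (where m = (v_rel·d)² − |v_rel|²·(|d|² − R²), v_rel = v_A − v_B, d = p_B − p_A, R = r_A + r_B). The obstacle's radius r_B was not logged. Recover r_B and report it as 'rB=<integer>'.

m = -63040
d = (-28, 8);  v_rel = (-2, 10),  |v_rel|² = 104
v_rel×d = (-2)·(8) − (10)·(-28) = 264
since m = R²·104 − 264²:  R² = (69696 + -63040) / 104 = 64
R = √64 = 8  ⇒  r_B = 8 − 1 = 7

rB=7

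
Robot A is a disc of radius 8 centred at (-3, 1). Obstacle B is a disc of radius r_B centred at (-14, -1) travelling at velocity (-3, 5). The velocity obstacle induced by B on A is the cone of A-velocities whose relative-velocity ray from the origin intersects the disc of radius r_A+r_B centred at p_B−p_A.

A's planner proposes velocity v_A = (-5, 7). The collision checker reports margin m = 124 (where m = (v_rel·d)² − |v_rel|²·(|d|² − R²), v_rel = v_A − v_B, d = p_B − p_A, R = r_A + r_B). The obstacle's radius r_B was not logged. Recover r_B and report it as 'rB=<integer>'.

m = 124
d = (-11, -2);  v_rel = (-2, 2),  |v_rel|² = 8
v_rel×d = (-2)·(-2) − (2)·(-11) = 26
since m = R²·8 − 26²:  R² = (676 + 124) / 8 = 100
R = √100 = 10  ⇒  r_B = 10 − 8 = 2

rB=2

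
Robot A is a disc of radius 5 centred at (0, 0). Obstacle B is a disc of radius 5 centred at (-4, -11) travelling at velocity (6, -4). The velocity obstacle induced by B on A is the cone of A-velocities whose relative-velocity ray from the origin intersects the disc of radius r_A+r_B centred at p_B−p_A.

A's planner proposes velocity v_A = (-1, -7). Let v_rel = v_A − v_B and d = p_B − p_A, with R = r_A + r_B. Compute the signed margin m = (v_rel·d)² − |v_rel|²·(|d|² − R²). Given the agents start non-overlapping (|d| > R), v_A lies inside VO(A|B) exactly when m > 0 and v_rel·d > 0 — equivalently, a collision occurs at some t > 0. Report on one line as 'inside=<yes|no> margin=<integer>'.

d = (-4, -11),  |d|² = 137;  R = 5+5 = 10,  c = 137−10² = 37
v_rel = (-7, -3),  |v_rel|² = 58;  v_rel·d = (-7)·(-4) + (-3)·(-11) = 61
58·t² − 122·t + 37 = 0  ⇒  m = 61² − 58·37 = 1575
m = 1575 > 0,  v_rel·d = 61 > 0  ⇒  inside

inside=yes margin=1575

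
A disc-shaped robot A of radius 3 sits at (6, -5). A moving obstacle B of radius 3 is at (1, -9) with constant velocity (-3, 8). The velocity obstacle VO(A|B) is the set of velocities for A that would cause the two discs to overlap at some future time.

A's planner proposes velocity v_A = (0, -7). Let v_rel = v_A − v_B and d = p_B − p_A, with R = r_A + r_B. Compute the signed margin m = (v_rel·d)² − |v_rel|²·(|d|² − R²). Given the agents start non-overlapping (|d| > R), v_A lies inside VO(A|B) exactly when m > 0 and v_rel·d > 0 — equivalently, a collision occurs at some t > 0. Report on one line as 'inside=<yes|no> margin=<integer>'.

d = (-5, -4),  |d|² = 41;  R = 3+3 = 6,  c = 41−6² = 5
v_rel = (3, -15),  |v_rel|² = 234;  v_rel·d = (3)·(-5) + (-15)·(-4) = 45
234·t² − 90·t + 5 = 0  ⇒  m = 45² − 234·5 = 855
m = 855 > 0,  v_rel·d = 45 > 0  ⇒  inside

inside=yes margin=855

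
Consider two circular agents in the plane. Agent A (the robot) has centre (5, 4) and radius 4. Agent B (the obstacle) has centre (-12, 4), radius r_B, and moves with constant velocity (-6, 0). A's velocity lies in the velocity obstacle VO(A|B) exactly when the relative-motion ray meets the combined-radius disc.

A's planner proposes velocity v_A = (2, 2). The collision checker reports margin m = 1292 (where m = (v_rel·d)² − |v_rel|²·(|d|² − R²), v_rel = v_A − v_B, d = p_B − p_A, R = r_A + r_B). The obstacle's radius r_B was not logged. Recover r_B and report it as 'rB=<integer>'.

m = 1292
d = (-17, 0);  v_rel = (8, 2),  |v_rel|² = 68
v_rel×d = (8)·(0) − (2)·(-17) = 34
since m = R²·68 − 34²:  R² = (1156 + 1292) / 68 = 36
R = √36 = 6  ⇒  r_B = 6 − 4 = 2

rB=2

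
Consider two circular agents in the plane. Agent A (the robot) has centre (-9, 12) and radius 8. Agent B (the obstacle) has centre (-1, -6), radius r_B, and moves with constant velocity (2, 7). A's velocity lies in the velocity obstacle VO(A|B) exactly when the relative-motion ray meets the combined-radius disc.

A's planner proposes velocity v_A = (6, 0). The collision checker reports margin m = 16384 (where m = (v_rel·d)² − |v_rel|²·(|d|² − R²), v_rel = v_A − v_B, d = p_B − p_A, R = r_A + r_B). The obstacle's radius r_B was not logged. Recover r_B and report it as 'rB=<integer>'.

m = 16384
d = (8, -18);  v_rel = (4, -7),  |v_rel|² = 65
v_rel×d = (4)·(-18) − (-7)·(8) = -16
since m = R²·65 − (-16)²:  R² = (256 + 16384) / 65 = 256
R = √256 = 16  ⇒  r_B = 16 − 8 = 8

rB=8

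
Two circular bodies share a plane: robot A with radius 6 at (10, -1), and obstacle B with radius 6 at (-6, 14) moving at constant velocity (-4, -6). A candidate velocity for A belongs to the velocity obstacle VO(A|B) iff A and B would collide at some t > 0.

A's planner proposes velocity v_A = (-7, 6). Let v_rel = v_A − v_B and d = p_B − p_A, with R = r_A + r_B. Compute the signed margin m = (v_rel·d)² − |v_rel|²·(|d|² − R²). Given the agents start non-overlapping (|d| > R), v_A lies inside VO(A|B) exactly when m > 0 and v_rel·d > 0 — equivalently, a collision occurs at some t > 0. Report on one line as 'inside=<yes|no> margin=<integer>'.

d = (-16, 15),  |d|² = 481;  R = 6+6 = 12,  c = 481−12² = 337
v_rel = (-3, 12),  |v_rel|² = 153;  v_rel·d = (-3)·(-16) + (12)·(15) = 228
153·t² − 456·t + 337 = 0  ⇒  m = 228² − 153·337 = 423
m = 423 > 0,  v_rel·d = 228 > 0  ⇒  inside

inside=yes margin=423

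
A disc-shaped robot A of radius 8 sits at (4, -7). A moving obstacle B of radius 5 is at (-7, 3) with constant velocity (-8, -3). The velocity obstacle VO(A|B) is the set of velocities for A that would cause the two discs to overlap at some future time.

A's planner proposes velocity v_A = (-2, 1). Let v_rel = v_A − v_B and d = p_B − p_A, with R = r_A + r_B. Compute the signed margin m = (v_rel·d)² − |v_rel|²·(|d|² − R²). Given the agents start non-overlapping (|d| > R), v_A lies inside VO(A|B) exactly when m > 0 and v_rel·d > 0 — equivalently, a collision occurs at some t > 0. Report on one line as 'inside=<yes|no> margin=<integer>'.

d = (-11, 10),  |d|² = 221;  R = 8+5 = 13,  c = 221−13² = 52
v_rel = (6, 4),  |v_rel|² = 52;  v_rel·d = (6)·(-11) + (4)·(10) = -26
52·t² + 52·t + 52 = 0  ⇒  m = (-26)² − 52·52 = -2028
m = -2028 < 0,  v_rel·d = -26 < 0  ⇒  outside

inside=no margin=-2028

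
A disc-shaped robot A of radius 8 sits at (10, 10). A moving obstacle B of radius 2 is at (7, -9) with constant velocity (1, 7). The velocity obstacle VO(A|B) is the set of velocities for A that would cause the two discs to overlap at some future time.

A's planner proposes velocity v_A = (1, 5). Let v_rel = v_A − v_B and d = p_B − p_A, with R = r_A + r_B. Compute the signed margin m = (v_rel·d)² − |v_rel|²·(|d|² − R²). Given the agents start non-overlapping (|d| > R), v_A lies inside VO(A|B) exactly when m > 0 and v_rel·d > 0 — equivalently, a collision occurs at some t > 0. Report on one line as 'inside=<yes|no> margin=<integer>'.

d = (-3, -19),  |d|² = 370;  R = 8+2 = 10,  c = 370−10² = 270
v_rel = (0, -2),  |v_rel|² = 4;  v_rel·d = (0)·(-3) + (-2)·(-19) = 38
4·t² − 76·t + 270 = 0  ⇒  m = 38² − 4·270 = 364
m = 364 > 0,  v_rel·d = 38 > 0  ⇒  inside

inside=yes margin=364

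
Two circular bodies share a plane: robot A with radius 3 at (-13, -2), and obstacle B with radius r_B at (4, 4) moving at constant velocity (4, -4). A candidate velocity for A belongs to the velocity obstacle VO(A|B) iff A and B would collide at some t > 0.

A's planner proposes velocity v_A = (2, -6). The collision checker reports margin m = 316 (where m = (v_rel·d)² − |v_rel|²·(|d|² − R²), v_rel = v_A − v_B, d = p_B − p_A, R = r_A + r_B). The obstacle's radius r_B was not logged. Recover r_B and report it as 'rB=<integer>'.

m = 316
d = (17, 6);  v_rel = (-2, -2),  |v_rel|² = 8
v_rel×d = (-2)·(6) − (-2)·(17) = 22
since m = R²·8 − 22²:  R² = (484 + 316) / 8 = 100
R = √100 = 10  ⇒  r_B = 10 − 3 = 7

rB=7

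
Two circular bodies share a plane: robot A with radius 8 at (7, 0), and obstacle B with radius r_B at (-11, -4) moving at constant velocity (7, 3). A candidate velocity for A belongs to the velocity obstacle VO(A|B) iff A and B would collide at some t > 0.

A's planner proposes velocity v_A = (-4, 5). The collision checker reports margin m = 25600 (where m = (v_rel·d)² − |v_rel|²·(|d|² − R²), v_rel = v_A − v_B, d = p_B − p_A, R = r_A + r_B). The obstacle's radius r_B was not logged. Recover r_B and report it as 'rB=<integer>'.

m = 25600
d = (-18, -4);  v_rel = (-11, 2),  |v_rel|² = 125
v_rel×d = (-11)·(-4) − (2)·(-18) = 80
since m = R²·125 − 80²:  R² = (6400 + 25600) / 125 = 256
R = √256 = 16  ⇒  r_B = 16 − 8 = 8

rB=8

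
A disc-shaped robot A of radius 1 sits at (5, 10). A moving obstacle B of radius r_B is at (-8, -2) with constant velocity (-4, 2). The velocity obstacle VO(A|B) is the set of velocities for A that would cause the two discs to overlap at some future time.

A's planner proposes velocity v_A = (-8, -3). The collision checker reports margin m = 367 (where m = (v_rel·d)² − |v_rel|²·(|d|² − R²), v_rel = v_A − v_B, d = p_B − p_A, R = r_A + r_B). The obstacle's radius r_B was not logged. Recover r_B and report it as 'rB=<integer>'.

m = 367
d = (-13, -12);  v_rel = (-4, -5),  |v_rel|² = 41
v_rel×d = (-4)·(-12) − (-5)·(-13) = -17
since m = R²·41 − (-17)²:  R² = (289 + 367) / 41 = 16
R = √16 = 4  ⇒  r_B = 4 − 1 = 3

rB=3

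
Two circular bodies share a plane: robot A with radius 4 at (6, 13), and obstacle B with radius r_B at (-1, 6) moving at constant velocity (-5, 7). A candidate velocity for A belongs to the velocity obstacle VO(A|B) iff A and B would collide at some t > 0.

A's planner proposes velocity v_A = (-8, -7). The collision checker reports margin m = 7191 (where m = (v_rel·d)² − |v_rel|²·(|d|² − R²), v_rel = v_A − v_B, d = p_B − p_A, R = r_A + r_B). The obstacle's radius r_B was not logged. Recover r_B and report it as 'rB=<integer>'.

m = 7191
d = (-7, -7);  v_rel = (-3, -14),  |v_rel|² = 205
v_rel×d = (-3)·(-7) − (-14)·(-7) = -77
since m = R²·205 − (-77)²:  R² = (5929 + 7191) / 205 = 64
R = √64 = 8  ⇒  r_B = 8 − 4 = 4

rB=4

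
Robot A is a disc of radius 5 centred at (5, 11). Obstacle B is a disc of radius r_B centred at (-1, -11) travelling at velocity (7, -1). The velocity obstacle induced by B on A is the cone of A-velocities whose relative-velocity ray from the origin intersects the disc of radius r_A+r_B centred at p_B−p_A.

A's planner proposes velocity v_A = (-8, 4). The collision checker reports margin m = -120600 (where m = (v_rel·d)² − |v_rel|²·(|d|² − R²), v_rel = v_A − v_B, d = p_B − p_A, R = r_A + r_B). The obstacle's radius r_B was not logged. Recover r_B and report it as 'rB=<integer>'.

m = -120600
d = (-6, -22);  v_rel = (-15, 5),  |v_rel|² = 250
v_rel×d = (-15)·(-22) − (5)·(-6) = 360
since m = R²·250 − 360²:  R² = (129600 + -120600) / 250 = 36
R = √36 = 6  ⇒  r_B = 6 − 5 = 1

rB=1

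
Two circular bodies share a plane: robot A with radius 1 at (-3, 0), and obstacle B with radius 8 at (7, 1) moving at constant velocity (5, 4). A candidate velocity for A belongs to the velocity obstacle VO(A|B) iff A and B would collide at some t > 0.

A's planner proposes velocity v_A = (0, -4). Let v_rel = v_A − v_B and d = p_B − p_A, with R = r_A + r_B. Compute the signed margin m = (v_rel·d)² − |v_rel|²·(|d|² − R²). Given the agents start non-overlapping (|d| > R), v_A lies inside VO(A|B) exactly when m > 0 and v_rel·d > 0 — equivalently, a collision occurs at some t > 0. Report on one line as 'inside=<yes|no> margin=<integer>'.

d = (10, 1),  |d|² = 101;  R = 1+8 = 9,  c = 101−9² = 20
v_rel = (-5, -8),  |v_rel|² = 89;  v_rel·d = (-5)·(10) + (-8)·(1) = -58
89·t² + 116·t + 20 = 0  ⇒  m = (-58)² − 89·20 = 1584
m = 1584 > 0,  v_rel·d = -58 < 0  ⇒  outside

inside=no margin=1584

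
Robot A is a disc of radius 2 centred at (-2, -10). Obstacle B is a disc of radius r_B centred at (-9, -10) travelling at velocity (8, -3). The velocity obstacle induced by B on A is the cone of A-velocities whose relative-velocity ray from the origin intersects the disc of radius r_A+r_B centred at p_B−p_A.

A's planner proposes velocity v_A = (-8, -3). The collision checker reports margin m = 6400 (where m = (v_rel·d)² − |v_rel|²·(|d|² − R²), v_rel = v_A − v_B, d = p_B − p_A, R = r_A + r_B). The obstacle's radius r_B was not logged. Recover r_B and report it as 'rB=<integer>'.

m = 6400
d = (-7, 0);  v_rel = (-16, 0),  |v_rel|² = 256
v_rel×d = (-16)·(0) − (0)·(-7) = 0
since m = R²·256 − 0²:  R² = (0 + 6400) / 256 = 25
R = √25 = 5  ⇒  r_B = 5 − 2 = 3

rB=3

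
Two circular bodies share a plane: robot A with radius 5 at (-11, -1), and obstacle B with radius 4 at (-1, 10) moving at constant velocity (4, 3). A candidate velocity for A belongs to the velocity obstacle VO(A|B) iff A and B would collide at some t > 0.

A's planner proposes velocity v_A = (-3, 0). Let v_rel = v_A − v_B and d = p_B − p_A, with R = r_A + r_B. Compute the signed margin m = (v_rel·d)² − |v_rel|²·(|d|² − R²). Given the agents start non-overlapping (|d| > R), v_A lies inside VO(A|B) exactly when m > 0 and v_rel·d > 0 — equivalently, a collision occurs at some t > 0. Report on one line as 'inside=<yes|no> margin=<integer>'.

d = (10, 11),  |d|² = 221;  R = 5+4 = 9,  c = 221−9² = 140
v_rel = (-7, -3),  |v_rel|² = 58;  v_rel·d = (-7)·(10) + (-3)·(11) = -103
58·t² + 206·t + 140 = 0  ⇒  m = (-103)² − 58·140 = 2489
m = 2489 > 0,  v_rel·d = -103 < 0  ⇒  outside

inside=no margin=2489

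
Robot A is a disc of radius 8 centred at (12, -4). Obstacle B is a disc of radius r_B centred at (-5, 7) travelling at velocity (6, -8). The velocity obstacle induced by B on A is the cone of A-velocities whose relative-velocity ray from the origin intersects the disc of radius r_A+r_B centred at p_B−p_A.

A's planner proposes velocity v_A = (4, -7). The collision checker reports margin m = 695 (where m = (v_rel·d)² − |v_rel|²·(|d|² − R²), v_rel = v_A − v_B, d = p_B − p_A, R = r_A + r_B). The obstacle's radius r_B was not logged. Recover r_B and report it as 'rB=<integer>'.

m = 695
d = (-17, 11);  v_rel = (-2, 1),  |v_rel|² = 5
v_rel×d = (-2)·(11) − (1)·(-17) = -5
since m = R²·5 − (-5)²:  R² = (25 + 695) / 5 = 144
R = √144 = 12  ⇒  r_B = 12 − 8 = 4

rB=4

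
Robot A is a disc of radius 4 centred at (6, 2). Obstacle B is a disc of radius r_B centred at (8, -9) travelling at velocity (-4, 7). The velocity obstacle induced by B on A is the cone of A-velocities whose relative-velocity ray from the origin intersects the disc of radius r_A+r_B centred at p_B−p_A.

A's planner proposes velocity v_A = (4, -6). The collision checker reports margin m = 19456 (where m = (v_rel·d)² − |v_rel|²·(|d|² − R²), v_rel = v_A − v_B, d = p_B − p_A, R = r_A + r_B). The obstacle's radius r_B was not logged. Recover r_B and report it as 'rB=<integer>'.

m = 19456
d = (2, -11);  v_rel = (8, -13),  |v_rel|² = 233
v_rel×d = (8)·(-11) − (-13)·(2) = -62
since m = R²·233 − (-62)²:  R² = (3844 + 19456) / 233 = 100
R = √100 = 10  ⇒  r_B = 10 − 4 = 6

rB=6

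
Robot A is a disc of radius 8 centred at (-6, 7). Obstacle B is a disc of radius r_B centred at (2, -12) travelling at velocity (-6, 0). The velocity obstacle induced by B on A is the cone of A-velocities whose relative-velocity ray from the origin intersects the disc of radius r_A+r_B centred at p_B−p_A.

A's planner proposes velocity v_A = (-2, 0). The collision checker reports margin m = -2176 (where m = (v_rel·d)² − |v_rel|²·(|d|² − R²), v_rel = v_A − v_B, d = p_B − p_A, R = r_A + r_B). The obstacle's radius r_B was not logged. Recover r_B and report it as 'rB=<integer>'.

m = -2176
d = (8, -19);  v_rel = (4, 0),  |v_rel|² = 16
v_rel×d = (4)·(-19) − (0)·(8) = -76
since m = R²·16 − (-76)²:  R² = (5776 + -2176) / 16 = 225
R = √225 = 15  ⇒  r_B = 15 − 8 = 7

rB=7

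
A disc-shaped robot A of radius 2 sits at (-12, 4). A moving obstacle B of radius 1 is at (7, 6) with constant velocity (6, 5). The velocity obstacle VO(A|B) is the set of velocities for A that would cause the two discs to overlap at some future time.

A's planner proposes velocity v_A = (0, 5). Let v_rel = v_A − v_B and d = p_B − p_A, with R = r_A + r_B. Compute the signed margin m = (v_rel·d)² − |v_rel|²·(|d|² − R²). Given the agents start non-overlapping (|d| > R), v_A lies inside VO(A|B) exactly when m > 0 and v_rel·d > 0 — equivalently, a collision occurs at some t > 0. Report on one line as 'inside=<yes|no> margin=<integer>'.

d = (19, 2),  |d|² = 365;  R = 2+1 = 3,  c = 365−3² = 356
v_rel = (-6, 0),  |v_rel|² = 36;  v_rel·d = (-6)·(19) + (0)·(2) = -114
36·t² + 228·t + 356 = 0  ⇒  m = (-114)² − 36·356 = 180
m = 180 > 0,  v_rel·d = -114 < 0  ⇒  outside

inside=no margin=180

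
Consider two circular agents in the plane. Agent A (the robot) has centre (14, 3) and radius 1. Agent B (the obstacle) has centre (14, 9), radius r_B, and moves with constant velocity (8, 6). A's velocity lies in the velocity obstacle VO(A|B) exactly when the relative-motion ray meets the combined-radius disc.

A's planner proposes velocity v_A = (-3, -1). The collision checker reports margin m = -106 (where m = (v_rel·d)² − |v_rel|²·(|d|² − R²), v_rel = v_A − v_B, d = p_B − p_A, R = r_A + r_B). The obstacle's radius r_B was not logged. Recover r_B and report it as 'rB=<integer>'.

m = -106
d = (0, 6);  v_rel = (-11, -7),  |v_rel|² = 170
v_rel×d = (-11)·(6) − (-7)·(0) = -66
since m = R²·170 − (-66)²:  R² = (4356 + -106) / 170 = 25
R = √25 = 5  ⇒  r_B = 5 − 1 = 4

rB=4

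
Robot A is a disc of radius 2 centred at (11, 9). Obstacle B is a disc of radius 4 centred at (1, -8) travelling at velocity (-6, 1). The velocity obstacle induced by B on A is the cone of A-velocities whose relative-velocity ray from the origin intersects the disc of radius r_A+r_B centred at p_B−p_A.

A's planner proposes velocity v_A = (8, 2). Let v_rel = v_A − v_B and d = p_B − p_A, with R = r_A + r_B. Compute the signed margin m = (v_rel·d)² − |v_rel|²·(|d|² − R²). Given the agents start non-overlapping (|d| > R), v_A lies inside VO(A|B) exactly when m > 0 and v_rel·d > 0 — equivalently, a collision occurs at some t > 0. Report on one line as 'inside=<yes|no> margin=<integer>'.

d = (-10, -17),  |d|² = 389;  R = 2+4 = 6,  c = 389−6² = 353
v_rel = (14, 1),  |v_rel|² = 197;  v_rel·d = (14)·(-10) + (1)·(-17) = -157
197·t² + 314·t + 353 = 0  ⇒  m = (-157)² − 197·353 = -44892
m = -44892 < 0,  v_rel·d = -157 < 0  ⇒  outside

inside=no margin=-44892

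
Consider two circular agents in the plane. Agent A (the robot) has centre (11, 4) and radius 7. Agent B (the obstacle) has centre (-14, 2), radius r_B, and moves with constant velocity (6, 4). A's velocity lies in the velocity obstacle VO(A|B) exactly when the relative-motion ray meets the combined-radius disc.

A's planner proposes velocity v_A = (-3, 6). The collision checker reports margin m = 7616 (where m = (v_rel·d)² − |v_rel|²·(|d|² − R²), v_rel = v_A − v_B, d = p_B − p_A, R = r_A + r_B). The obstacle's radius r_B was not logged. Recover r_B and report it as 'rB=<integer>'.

m = 7616
d = (-25, -2);  v_rel = (-9, 2),  |v_rel|² = 85
v_rel×d = (-9)·(-2) − (2)·(-25) = 68
since m = R²·85 − 68²:  R² = (4624 + 7616) / 85 = 144
R = √144 = 12  ⇒  r_B = 12 − 7 = 5

rB=5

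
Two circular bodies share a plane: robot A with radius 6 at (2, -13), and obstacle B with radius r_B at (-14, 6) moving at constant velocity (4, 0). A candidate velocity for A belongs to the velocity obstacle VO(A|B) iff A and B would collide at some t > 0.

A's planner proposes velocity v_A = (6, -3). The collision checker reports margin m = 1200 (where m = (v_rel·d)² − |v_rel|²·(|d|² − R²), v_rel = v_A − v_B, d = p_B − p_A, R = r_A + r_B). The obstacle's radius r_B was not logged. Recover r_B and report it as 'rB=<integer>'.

m = 1200
d = (-16, 19);  v_rel = (2, -3),  |v_rel|² = 13
v_rel×d = (2)·(19) − (-3)·(-16) = -10
since m = R²·13 − (-10)²:  R² = (100 + 1200) / 13 = 100
R = √100 = 10  ⇒  r_B = 10 − 6 = 4

rB=4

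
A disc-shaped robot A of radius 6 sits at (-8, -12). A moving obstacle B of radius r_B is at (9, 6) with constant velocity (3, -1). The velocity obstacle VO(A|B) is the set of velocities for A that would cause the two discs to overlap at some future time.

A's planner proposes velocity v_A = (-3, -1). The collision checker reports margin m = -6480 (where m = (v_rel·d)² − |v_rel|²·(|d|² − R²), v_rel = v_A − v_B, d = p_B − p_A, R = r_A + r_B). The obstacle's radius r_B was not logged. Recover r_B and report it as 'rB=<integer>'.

m = -6480
d = (17, 18);  v_rel = (-6, 0),  |v_rel|² = 36
v_rel×d = (-6)·(18) − (0)·(17) = -108
since m = R²·36 − (-108)²:  R² = (11664 + -6480) / 36 = 144
R = √144 = 12  ⇒  r_B = 12 − 6 = 6

rB=6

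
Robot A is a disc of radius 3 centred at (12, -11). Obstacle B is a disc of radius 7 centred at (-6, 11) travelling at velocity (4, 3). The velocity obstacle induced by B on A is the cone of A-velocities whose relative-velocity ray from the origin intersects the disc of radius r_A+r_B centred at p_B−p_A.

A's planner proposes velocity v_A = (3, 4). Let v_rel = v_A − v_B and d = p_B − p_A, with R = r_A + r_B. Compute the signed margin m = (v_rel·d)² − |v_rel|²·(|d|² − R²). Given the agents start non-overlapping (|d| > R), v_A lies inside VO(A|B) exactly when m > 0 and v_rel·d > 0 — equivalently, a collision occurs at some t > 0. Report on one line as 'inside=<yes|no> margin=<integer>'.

d = (-18, 22),  |d|² = 808;  R = 3+7 = 10,  c = 808−10² = 708
v_rel = (-1, 1),  |v_rel|² = 2;  v_rel·d = (-1)·(-18) + (1)·(22) = 40
2·t² − 80·t + 708 = 0  ⇒  m = 40² − 2·708 = 184
m = 184 > 0,  v_rel·d = 40 > 0  ⇒  inside

inside=yes margin=184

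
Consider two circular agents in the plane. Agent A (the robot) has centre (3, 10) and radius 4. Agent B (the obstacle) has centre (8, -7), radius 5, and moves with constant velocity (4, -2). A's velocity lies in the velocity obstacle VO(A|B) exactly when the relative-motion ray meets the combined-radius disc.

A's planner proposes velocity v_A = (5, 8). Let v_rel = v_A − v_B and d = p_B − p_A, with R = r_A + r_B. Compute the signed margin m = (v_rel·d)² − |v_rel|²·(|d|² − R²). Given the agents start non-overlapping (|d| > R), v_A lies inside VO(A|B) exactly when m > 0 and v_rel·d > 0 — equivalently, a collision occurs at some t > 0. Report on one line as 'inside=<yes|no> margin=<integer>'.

d = (5, -17),  |d|² = 314;  R = 4+5 = 9,  c = 314−9² = 233
v_rel = (1, 10),  |v_rel|² = 101;  v_rel·d = (1)·(5) + (10)·(-17) = -165
101·t² + 330·t + 233 = 0  ⇒  m = (-165)² − 101·233 = 3692
m = 3692 > 0,  v_rel·d = -165 < 0  ⇒  outside

inside=no margin=3692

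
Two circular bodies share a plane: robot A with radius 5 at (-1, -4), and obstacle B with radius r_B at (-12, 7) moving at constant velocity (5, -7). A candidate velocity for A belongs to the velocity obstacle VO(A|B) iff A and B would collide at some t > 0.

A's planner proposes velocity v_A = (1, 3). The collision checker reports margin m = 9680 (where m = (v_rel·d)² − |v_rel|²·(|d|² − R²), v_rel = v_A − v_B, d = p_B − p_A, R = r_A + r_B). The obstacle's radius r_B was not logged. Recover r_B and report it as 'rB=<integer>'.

m = 9680
d = (-11, 11);  v_rel = (-4, 10),  |v_rel|² = 116
v_rel×d = (-4)·(11) − (10)·(-11) = 66
since m = R²·116 − 66²:  R² = (4356 + 9680) / 116 = 121
R = √121 = 11  ⇒  r_B = 11 − 5 = 6

rB=6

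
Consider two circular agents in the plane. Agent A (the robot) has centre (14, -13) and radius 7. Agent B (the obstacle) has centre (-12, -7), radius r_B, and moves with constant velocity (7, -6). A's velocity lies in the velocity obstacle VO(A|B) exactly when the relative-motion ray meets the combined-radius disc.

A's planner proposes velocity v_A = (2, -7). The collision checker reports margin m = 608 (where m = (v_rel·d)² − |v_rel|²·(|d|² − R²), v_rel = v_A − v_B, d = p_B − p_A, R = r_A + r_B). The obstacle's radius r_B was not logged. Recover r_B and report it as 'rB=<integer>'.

m = 608
d = (-26, 6);  v_rel = (-5, -1),  |v_rel|² = 26
v_rel×d = (-5)·(6) − (-1)·(-26) = -56
since m = R²·26 − (-56)²:  R² = (3136 + 608) / 26 = 144
R = √144 = 12  ⇒  r_B = 12 − 7 = 5

rB=5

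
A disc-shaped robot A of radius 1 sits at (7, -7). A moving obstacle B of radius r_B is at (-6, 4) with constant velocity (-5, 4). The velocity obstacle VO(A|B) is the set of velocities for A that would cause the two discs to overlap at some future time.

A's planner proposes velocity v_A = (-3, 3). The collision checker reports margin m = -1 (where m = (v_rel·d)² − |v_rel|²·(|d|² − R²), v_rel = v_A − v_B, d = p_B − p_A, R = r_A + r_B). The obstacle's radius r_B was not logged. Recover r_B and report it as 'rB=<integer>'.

m = -1
d = (-13, 11);  v_rel = (2, -1),  |v_rel|² = 5
v_rel×d = (2)·(11) − (-1)·(-13) = 9
since m = R²·5 − 9²:  R² = (81 + -1) / 5 = 16
R = √16 = 4  ⇒  r_B = 4 − 1 = 3

rB=3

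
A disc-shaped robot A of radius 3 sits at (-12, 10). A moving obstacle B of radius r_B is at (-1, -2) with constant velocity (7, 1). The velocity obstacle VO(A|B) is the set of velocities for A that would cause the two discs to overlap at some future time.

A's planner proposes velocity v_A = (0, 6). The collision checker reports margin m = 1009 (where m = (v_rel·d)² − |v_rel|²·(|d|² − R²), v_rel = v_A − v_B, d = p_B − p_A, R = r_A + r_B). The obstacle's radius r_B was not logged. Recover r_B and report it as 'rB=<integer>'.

m = 1009
d = (11, -12);  v_rel = (-7, 5),  |v_rel|² = 74
v_rel×d = (-7)·(-12) − (5)·(11) = 29
since m = R²·74 − 29²:  R² = (841 + 1009) / 74 = 25
R = √25 = 5  ⇒  r_B = 5 − 3 = 2

rB=2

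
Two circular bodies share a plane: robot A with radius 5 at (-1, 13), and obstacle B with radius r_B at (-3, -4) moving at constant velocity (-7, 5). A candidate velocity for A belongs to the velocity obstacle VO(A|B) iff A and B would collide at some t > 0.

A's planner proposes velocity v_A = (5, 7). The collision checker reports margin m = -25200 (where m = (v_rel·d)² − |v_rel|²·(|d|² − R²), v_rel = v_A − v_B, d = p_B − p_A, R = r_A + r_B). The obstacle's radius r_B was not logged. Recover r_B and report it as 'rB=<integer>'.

m = -25200
d = (-2, -17);  v_rel = (12, 2),  |v_rel|² = 148
v_rel×d = (12)·(-17) − (2)·(-2) = -200
since m = R²·148 − (-200)²:  R² = (40000 + -25200) / 148 = 100
R = √100 = 10  ⇒  r_B = 10 − 5 = 5

rB=5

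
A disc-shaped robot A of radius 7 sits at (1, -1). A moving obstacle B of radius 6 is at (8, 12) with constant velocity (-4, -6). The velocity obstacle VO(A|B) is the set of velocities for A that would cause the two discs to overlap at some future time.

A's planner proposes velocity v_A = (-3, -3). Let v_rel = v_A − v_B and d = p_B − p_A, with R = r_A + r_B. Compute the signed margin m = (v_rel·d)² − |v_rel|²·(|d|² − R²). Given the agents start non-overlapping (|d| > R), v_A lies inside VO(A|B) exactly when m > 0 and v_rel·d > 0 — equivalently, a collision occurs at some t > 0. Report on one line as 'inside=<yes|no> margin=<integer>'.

d = (7, 13),  |d|² = 218;  R = 7+6 = 13,  c = 218−13² = 49
v_rel = (1, 3),  |v_rel|² = 10;  v_rel·d = (1)·(7) + (3)·(13) = 46
10·t² − 92·t + 49 = 0  ⇒  m = 46² − 10·49 = 1626
m = 1626 > 0,  v_rel·d = 46 > 0  ⇒  inside

inside=yes margin=1626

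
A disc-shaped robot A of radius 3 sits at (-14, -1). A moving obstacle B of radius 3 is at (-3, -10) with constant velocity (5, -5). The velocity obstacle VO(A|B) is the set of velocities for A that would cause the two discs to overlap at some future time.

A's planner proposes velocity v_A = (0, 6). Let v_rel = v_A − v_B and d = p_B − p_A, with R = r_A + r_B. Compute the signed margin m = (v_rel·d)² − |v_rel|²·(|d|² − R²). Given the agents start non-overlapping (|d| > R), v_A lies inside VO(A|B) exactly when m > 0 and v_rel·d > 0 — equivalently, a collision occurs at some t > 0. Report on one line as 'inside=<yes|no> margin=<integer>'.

d = (11, -9),  |d|² = 202;  R = 3+3 = 6,  c = 202−6² = 166
v_rel = (-5, 11),  |v_rel|² = 146;  v_rel·d = (-5)·(11) + (11)·(-9) = -154
146·t² + 308·t + 166 = 0  ⇒  m = (-154)² − 146·166 = -520
m = -520 < 0,  v_rel·d = -154 < 0  ⇒  outside

inside=no margin=-520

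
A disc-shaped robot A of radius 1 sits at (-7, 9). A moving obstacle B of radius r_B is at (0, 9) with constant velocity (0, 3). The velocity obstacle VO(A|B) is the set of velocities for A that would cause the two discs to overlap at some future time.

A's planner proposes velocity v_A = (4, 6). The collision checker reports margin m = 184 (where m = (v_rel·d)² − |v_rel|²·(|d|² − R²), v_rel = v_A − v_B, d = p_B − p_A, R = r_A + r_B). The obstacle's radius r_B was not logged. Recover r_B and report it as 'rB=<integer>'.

m = 184
d = (7, 0);  v_rel = (4, 3),  |v_rel|² = 25
v_rel×d = (4)·(0) − (3)·(7) = -21
since m = R²·25 − (-21)²:  R² = (441 + 184) / 25 = 25
R = √25 = 5  ⇒  r_B = 5 − 1 = 4

rB=4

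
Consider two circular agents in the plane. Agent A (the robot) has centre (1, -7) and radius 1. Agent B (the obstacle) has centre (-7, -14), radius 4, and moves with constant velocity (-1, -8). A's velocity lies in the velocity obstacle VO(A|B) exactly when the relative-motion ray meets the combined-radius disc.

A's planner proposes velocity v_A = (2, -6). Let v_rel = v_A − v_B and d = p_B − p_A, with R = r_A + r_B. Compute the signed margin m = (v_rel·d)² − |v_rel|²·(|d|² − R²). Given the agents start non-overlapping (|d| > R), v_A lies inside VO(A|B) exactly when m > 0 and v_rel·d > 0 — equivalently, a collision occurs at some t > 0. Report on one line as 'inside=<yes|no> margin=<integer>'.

d = (-8, -7),  |d|² = 113;  R = 1+4 = 5,  c = 113−5² = 88
v_rel = (3, 2),  |v_rel|² = 13;  v_rel·d = (3)·(-8) + (2)·(-7) = -38
13·t² + 76·t + 88 = 0  ⇒  m = (-38)² − 13·88 = 300
m = 300 > 0,  v_rel·d = -38 < 0  ⇒  outside

inside=no margin=300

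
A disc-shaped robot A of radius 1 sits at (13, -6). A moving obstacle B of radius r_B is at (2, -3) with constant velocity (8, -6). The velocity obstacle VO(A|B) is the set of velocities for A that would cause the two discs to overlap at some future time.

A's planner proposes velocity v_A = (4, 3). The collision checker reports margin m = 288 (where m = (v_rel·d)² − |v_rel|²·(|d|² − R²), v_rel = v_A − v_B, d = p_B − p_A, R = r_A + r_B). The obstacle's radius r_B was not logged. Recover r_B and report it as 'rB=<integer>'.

m = 288
d = (-11, 3);  v_rel = (-4, 9),  |v_rel|² = 97
v_rel×d = (-4)·(3) − (9)·(-11) = 87
since m = R²·97 − 87²:  R² = (7569 + 288) / 97 = 81
R = √81 = 9  ⇒  r_B = 9 − 1 = 8

rB=8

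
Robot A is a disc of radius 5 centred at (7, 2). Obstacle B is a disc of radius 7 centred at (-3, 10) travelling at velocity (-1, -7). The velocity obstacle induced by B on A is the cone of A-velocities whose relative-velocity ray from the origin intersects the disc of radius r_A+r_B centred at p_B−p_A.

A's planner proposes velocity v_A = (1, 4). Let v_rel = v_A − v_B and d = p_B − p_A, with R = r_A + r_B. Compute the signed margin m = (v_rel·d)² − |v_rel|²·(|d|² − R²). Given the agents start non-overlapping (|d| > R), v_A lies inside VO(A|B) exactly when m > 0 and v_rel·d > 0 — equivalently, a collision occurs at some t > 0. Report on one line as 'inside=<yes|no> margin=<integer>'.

d = (-10, 8),  |d|² = 164;  R = 5+7 = 12,  c = 164−12² = 20
v_rel = (2, 11),  |v_rel|² = 125;  v_rel·d = (2)·(-10) + (11)·(8) = 68
125·t² − 136·t + 20 = 0  ⇒  m = 68² − 125·20 = 2124
m = 2124 > 0,  v_rel·d = 68 > 0  ⇒  inside

inside=yes margin=2124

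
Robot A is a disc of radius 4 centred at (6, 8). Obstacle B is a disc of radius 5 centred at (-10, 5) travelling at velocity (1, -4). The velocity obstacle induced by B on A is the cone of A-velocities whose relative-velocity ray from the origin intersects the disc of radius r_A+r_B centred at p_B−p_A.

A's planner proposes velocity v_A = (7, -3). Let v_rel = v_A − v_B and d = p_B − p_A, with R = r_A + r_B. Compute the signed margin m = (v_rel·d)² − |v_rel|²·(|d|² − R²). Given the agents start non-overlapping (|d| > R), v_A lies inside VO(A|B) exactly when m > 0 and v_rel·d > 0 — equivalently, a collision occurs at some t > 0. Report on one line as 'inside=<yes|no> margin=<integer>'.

d = (-16, -3),  |d|² = 265;  R = 4+5 = 9,  c = 265−9² = 184
v_rel = (6, 1),  |v_rel|² = 37;  v_rel·d = (6)·(-16) + (1)·(-3) = -99
37·t² + 198·t + 184 = 0  ⇒  m = (-99)² − 37·184 = 2993
m = 2993 > 0,  v_rel·d = -99 < 0  ⇒  outside

inside=no margin=2993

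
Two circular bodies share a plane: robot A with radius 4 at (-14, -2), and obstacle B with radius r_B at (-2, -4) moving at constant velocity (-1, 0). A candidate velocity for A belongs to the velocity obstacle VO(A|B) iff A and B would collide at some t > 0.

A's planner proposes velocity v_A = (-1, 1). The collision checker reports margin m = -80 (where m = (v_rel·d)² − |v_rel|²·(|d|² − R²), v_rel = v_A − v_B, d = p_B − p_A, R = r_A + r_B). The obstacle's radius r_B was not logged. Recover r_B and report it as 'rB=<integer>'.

m = -80
d = (12, -2);  v_rel = (0, 1),  |v_rel|² = 1
v_rel×d = (0)·(-2) − (1)·(12) = -12
since m = R²·1 − (-12)²:  R² = (144 + -80) / 1 = 64
R = √64 = 8  ⇒  r_B = 8 − 4 = 4

rB=4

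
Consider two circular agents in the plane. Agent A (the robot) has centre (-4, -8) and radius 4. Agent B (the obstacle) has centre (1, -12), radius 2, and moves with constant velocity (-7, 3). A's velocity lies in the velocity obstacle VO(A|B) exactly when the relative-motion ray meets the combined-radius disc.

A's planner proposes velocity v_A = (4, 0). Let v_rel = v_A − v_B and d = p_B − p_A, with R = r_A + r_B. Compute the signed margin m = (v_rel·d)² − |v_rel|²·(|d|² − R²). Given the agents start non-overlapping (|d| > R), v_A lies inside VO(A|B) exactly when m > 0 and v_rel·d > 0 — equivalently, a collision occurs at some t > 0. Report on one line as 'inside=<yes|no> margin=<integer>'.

d = (5, -4),  |d|² = 41;  R = 4+2 = 6,  c = 41−6² = 5
v_rel = (11, -3),  |v_rel|² = 130;  v_rel·d = (11)·(5) + (-3)·(-4) = 67
130·t² − 134·t + 5 = 0  ⇒  m = 67² − 130·5 = 3839
m = 3839 > 0,  v_rel·d = 67 > 0  ⇒  inside

inside=yes margin=3839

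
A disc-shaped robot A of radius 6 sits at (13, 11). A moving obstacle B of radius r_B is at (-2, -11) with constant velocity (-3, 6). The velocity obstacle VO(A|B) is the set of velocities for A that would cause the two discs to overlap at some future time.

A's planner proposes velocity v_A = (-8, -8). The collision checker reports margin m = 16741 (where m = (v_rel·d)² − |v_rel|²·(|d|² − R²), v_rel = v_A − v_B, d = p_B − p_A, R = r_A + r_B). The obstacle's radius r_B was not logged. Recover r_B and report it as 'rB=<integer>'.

m = 16741
d = (-15, -22);  v_rel = (-5, -14),  |v_rel|² = 221
v_rel×d = (-5)·(-22) − (-14)·(-15) = -100
since m = R²·221 − (-100)²:  R² = (10000 + 16741) / 221 = 121
R = √121 = 11  ⇒  r_B = 11 − 6 = 5

rB=5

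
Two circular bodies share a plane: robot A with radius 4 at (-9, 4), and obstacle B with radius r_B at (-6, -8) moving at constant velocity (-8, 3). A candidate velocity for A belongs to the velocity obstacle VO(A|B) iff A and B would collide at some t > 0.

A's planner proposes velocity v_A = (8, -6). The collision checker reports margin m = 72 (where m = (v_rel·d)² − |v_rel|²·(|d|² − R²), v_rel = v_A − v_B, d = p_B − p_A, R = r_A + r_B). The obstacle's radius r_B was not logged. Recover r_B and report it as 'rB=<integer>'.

m = 72
d = (3, -12);  v_rel = (16, -9),  |v_rel|² = 337
v_rel×d = (16)·(-12) − (-9)·(3) = -165
since m = R²·337 − (-165)²:  R² = (27225 + 72) / 337 = 81
R = √81 = 9  ⇒  r_B = 9 − 4 = 5

rB=5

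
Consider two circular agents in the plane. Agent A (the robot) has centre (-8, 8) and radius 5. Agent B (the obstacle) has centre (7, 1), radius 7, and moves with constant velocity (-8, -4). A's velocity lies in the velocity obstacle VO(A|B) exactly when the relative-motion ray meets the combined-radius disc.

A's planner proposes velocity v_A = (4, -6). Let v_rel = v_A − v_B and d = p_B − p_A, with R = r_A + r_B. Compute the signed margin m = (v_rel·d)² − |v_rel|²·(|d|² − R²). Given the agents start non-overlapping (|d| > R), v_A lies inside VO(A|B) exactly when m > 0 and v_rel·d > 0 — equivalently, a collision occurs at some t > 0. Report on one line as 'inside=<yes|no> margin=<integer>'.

d = (15, -7),  |d|² = 274;  R = 5+7 = 12,  c = 274−12² = 130
v_rel = (12, -2),  |v_rel|² = 148;  v_rel·d = (12)·(15) + (-2)·(-7) = 194
148·t² − 388·t + 130 = 0  ⇒  m = 194² − 148·130 = 18396
m = 18396 > 0,  v_rel·d = 194 > 0  ⇒  inside

inside=yes margin=18396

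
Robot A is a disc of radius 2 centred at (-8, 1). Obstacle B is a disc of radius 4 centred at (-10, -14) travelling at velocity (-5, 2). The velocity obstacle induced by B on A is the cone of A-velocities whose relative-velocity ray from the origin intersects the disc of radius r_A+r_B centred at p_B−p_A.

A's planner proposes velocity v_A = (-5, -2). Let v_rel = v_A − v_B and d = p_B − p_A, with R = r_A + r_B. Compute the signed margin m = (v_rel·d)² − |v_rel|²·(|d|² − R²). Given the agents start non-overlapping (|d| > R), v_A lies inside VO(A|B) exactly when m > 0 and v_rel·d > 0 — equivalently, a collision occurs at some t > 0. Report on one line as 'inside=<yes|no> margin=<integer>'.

d = (-2, -15),  |d|² = 229;  R = 2+4 = 6,  c = 229−6² = 193
v_rel = (0, -4),  |v_rel|² = 16;  v_rel·d = (0)·(-2) + (-4)·(-15) = 60
16·t² − 120·t + 193 = 0  ⇒  m = 60² − 16·193 = 512
m = 512 > 0,  v_rel·d = 60 > 0  ⇒  inside

inside=yes margin=512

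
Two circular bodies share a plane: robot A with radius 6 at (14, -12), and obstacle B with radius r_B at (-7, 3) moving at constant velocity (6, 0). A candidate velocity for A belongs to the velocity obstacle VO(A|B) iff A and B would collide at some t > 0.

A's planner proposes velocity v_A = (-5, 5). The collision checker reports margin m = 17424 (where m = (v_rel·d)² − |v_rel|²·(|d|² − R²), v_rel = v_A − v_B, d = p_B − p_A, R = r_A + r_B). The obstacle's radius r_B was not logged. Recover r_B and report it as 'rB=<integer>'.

m = 17424
d = (-21, 15);  v_rel = (-11, 5),  |v_rel|² = 146
v_rel×d = (-11)·(15) − (5)·(-21) = -60
since m = R²·146 − (-60)²:  R² = (3600 + 17424) / 146 = 144
R = √144 = 12  ⇒  r_B = 12 − 6 = 6

rB=6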